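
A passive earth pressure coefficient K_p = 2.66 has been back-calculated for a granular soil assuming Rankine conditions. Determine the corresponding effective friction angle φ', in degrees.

K_p = (1+sin φ)/(1−sin φ) ⇒ sin φ = (K_p − 1)/(K_p + 1) = 0.4536.
φ = arcsin(0.4536) = 26.97°.

27.0°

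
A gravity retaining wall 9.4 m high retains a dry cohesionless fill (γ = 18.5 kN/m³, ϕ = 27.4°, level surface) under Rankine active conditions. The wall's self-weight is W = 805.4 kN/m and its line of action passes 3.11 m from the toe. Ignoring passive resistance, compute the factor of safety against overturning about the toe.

K_a = tan²(45° − 27.4°/2) = 0.3697.
P_a = ½K_aγH² = 0.5×0.3697×18.5×9.4² = 302.1 kN/m, acting at H/3 = 3.133 m above the base.
Overturning moment M_o = P_a × H/3 = 302.1 × 3.133 = 946.7.
Resisting moment M_r = W × 3.11 = 805.4 × 3.11 = 2505.
FS_overturning = M_r/M_o = 2505/946.7 = 2.646.

2.65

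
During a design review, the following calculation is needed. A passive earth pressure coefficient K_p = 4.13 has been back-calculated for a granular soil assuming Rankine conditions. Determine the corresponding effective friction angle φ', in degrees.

K_p = (1+sin φ)/(1−sin φ) ⇒ sin φ = (K_p − 1)/(K_p + 1) = 0.6101.
φ = arcsin(0.6101) = 37.60°.

37.6°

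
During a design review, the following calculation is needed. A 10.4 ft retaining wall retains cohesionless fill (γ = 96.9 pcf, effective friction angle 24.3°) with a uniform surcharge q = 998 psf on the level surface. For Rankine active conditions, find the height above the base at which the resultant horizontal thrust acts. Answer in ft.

K_a = 0.4169.
Triangular part P₁ = ½K_aγH² = 2185 at H/3 = 3.467 ft; rectangular part P₂ = K_a q H = 4327 at H/2 = 5.200 ft.
ȳ = (P₁·3.467 + P₂·5.200)/(P₁+P₂) = 4.618 ft.

4.62 ft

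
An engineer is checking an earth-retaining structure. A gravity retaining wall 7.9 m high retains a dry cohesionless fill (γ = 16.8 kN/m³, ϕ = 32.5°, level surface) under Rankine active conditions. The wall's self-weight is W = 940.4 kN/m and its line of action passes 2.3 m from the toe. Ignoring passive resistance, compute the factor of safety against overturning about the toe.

K_a = tan²(45° − 32.5°/2) = 0.3010.
P_a = ½K_aγH² = 0.5×0.3010×16.8×7.9² = 157.8 kN/m, acting at H/3 = 2.633 m above the base.
Overturning moment M_o = P_a × H/3 = 157.8 × 2.633 = 415.5.
Resisting moment M_r = W × 2.3 = 940.4 × 2.3 = 2163.
FS_overturning = M_r/M_o = 2163/415.5 = 5.205.

5.21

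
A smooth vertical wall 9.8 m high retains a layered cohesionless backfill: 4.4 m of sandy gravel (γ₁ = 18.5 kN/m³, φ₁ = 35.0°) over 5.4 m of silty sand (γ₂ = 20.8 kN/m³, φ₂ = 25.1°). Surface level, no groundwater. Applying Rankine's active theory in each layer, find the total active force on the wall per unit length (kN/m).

349 kN/m

K_a1 = tan²(45°−35.0°/2) = 0.2710; K_a2 = tan²(45°−25.1°/2) = 0.4043.
Layer 1: σ at base = K_a1 γ₁ h₁ = 22.06 kPa; P₁ = ½×22.06×4.4 = 48.53.
Layer 2: σ_v at top = γ₁h₁ = 81.40; σ_h top = K_a2×81.40 = 32.91; σ_h base = K_a2×(81.40+20.8×5.4) = 78.32.
P₂ = ½(32.91+78.32)×5.4 = 300.3. Total P_a = 48.53+300.3 = 348.9 kN/m.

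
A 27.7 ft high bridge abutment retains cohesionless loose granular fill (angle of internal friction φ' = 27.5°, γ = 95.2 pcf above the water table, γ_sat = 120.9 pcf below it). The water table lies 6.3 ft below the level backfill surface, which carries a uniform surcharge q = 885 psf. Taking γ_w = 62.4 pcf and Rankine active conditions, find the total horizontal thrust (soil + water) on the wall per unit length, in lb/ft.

33700 lb/ft

K_a = tan²(45° − φ/2) = 0.3682.
γ' = 120.9 − 62.4 = 58.50 pcf. h₂ = H − d_w = 21.4 ft.
σ'_h: at surface K_a·q = 325.9; at WT K_a(q+γd_w) = 546.7; at base K_a(q+γd_w+γ'h₂) = 1008 psf.
P₁ = ½(325.9+546.7)×6.3 = 2749; P₂ = ½(546.7+1008)×21.4 = 16630; P_w = ½γ_w h₂² = 14290.
Total = 2749+16630+14290 = 33670 lb/ft.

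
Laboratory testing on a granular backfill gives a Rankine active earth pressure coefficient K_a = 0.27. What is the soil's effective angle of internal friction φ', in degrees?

35.1°

K_a = tan²(45° − φ/2) ⇒ 45° − φ/2 = arctan(√0.27) = 27.46°.
φ = 2(45° − 27.46°) = 35.09°.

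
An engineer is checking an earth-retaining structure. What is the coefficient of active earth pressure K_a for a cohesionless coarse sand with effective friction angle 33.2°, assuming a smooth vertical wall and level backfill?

K_a = (1 − sin φ)/(1 + sin φ) = (1 − sin 33.2°)/(1 + sin 33.2°) = 0.2924.

0.292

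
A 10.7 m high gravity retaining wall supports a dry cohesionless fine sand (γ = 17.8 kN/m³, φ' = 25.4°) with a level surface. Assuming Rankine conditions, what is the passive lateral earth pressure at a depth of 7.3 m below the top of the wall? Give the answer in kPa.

325 kPa

K_p = (1 + sin φ)/(1 − sin φ) = 2.502.
σ_h = K_p γ z = 2.502 × 17.8 × 7.3 = 325.1 kPa.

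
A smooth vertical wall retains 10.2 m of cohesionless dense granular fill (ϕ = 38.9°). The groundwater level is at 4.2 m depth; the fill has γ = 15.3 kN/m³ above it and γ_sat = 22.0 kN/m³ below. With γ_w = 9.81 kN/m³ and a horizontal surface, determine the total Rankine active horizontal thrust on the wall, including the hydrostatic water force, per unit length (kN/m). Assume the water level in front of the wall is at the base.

346 kN/m

K_a = tan²(45° − φ/2) = 0.2285.
γ' = 22.0 − 9.81 = 12.19 kN/m³. Depth below WT = 6.0 m.
σ'_h at WT = K_a γ d_w = 14.69 kPa; at base = 14.69 + K_a γ' × 6.0 = 31.40 kPa.
P₁ (0–4.2 m) = ½×14.69×4.2 = 30.84. P₂ (4.2–10.2 m) = ½(14.69+31.40)×6.0 = 138.3.
P_w = ½ γ_w h₂² = 0.5×9.81×6.0² = 176.6. Total = 30.84+138.3+176.6 = 345.7 kN/m.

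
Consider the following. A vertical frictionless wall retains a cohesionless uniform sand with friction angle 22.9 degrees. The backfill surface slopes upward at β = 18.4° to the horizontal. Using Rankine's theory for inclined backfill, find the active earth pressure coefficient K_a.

0.582

K_a = cos β · (cos β − √(cos²β − cos²φ)) / (cos β + √(cos²β − cos²φ)).
cos β = 0.9489, cos φ = 0.9212, √(cos²β − cos²φ) = 0.2276.
K_a = 0.9489 × (0.9489 − 0.2276)/(0.9489 + 0.2276) = 0.5818.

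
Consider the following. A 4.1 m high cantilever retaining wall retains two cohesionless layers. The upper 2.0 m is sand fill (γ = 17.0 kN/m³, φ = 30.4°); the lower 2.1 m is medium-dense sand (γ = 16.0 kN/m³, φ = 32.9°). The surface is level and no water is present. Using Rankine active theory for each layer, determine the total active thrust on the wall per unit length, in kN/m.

42.7 kN/m

K_a1 = tan²(45°−30.4°/2) = 0.3280; K_a2 = tan²(45°−32.9°/2) = 0.2960.
Layer 1: σ at base = K_a1 γ₁ h₁ = 11.15 kPa; P₁ = ½×11.15×2.0 = 11.15.
Layer 2: σ_v at top = γ₁h₁ = 34.00; σ_h top = K_a2×34.00 = 10.07; σ_h base = K_a2×(34.00+16.0×2.1) = 20.01.
P₂ = ½(10.07+20.01)×2.1 = 31.58. Total P_a = 11.15+31.58 = 42.73 kN/m.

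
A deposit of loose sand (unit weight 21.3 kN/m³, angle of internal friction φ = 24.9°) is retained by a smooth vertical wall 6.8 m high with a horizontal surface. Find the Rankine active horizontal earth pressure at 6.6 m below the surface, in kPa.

57.3 kPa

K_a = (1 − sin φ)/(1 + sin φ) = 0.4074.
σ_h = K_a γ z = 0.4074 × 21.3 × 6.6 = 57.28 kPa.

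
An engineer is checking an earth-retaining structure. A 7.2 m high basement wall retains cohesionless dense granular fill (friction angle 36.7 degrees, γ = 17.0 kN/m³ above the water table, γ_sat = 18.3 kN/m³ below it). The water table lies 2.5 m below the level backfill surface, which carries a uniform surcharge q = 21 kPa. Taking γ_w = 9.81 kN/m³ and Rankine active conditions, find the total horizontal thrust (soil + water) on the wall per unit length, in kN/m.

K_a = tan²(45° − φ/2) = 0.2519.
γ' = 18.3 − 9.81 = 8.490 kN/m³. h₂ = H − d_w = 4.7 m.
σ'_h: at surface K_a·q = 5.289; at WT K_a(q+γd_w) = 15.99; at base K_a(q+γd_w+γ'h₂) = 26.04 kPa.
P₁ = ½(5.289+15.99)×2.5 = 26.60; P₂ = ½(15.99+26.04)×4.7 = 98.78; P_w = ½γ_w h₂² = 108.4.
Total = 26.60+98.78+108.4 = 233.7 kN/m.

234 kN/m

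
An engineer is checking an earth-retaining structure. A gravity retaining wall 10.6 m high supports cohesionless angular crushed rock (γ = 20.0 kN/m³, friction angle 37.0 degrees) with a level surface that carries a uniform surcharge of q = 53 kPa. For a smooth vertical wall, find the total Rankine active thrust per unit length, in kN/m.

K_a = tan²(45° − φ/2) = 0.2486.
Soil triangle: ½ K_a γ H² = 0.5×0.2486×20.0×10.6² = 279.3 kN/m.
Surcharge rectangle: K_a q H = 0.2486×53×10.6 = 139.7 kN/m.
Total = 279.3 + 139.7 = 419.0 kN/m.

419 kN/m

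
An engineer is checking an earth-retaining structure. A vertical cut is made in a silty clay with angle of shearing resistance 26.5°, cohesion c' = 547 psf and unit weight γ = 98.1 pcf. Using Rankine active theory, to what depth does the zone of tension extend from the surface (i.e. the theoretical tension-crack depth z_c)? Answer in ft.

K_a = tan²(45° − 26.5°/2) = 0.3829; √K_a = 0.6188.
The active pressure is zero where K_a γ z = 2c√K_a, so z_c = 2c/(γ√K_a) = 2×547/(98.1×0.6188) = 18.02 ft.

18.0 ft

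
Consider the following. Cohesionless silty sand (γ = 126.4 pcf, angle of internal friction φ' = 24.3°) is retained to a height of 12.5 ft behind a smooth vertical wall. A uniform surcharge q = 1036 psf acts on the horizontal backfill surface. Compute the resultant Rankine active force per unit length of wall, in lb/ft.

9520 lb/ft

K_a = tan²(45° − φ/2) = 0.4169.
Soil triangle: ½ K_a γ H² = 0.5×0.4169×126.4×12.5² = 4117 lb/ft.
Surcharge rectangle: K_a q H = 0.4169×1036×12.5 = 5399 lb/ft.
Total = 4117 + 5399 = 9516 lb/ft.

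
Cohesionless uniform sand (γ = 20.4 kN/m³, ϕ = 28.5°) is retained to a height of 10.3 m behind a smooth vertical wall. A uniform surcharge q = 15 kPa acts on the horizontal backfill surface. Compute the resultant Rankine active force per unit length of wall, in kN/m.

K_a = tan²(45° − φ/2) = 0.3540.
Soil triangle: ½ K_a γ H² = 0.5×0.3540×20.4×10.3² = 383.0 kN/m.
Surcharge rectangle: K_a q H = 0.3540×15×10.3 = 54.69 kN/m.
Total = 383.0 + 54.69 = 437.7 kN/m.

438 kN/m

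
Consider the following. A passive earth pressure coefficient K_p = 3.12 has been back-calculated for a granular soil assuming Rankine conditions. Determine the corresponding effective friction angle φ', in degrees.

31.0°

K_p = (1+sin φ)/(1−sin φ) ⇒ sin φ = (K_p − 1)/(K_p + 1) = 0.5146.
φ = arcsin(0.5146) = 30.97°.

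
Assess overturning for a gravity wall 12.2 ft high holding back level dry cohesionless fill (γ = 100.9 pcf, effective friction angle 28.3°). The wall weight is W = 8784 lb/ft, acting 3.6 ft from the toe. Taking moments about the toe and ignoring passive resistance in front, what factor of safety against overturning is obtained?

2.90

K_a = tan²(45° − 28.3°/2) = 0.3568.
P_a = ½K_aγH² = 0.5×0.3568×100.9×12.2² = 2679 lb/ft, acting at H/3 = 4.067 ft above the base.
Overturning moment M_o = P_a × H/3 = 2679 × 4.067 = 10890.
Resisting moment M_r = W × 3.6 = 8784 × 3.6 = 31620.
FS_overturning = M_r/M_o = 31620/10890 = 2.903.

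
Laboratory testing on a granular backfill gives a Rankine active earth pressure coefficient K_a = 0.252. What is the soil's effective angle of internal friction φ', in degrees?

36.7°

K_a = tan²(45° − φ/2) ⇒ 45° − φ/2 = arctan(√0.252) = 26.66°.
φ = 2(45° − 26.66°) = 36.69°.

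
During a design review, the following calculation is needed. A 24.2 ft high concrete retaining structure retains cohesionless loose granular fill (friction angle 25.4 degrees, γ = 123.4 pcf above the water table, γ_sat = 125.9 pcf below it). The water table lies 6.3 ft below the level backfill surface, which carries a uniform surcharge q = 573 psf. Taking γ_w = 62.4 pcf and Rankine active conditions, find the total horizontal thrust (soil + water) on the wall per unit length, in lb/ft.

26100 lb/ft

K_a = tan²(45° − φ/2) = 0.3996.
γ' = 125.9 − 62.4 = 63.50 pcf. h₂ = H − d_w = 17.9 ft.
σ'_h: at surface K_a·q = 229.0; at WT K_a(q+γd_w) = 539.7; at base K_a(q+γd_w+γ'h₂) = 993.9 psf.
P₁ = ½(229.0+539.7)×6.3 = 2421; P₂ = ½(539.7+993.9)×17.9 = 13730; P_w = ½γ_w h₂² = 9997.
Total = 2421+13730+9997 = 26140 lb/ft.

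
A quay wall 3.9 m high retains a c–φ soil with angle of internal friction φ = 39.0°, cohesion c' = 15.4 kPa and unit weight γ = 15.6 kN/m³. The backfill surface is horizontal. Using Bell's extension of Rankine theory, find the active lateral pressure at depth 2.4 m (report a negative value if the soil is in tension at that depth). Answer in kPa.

-6.17 kPa

K_a = (1 − sin φ)/(1 + sin φ) = 0.2275.
σ_a = K_a γ z − 2c√K_a = 0.2275×15.6×2.4 − 2×15.4×0.4770 = -6.173 kPa.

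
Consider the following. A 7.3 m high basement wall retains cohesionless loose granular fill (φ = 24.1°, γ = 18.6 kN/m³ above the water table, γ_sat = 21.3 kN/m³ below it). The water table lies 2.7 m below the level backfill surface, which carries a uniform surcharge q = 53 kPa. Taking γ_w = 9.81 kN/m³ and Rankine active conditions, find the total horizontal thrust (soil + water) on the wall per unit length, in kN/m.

443 kN/m

K_a = tan²(45° − φ/2) = 0.4201.
γ' = 21.3 − 9.81 = 11.49 kN/m³. h₂ = H − d_w = 4.6 m.
σ'_h: at surface K_a·q = 22.27; at WT K_a(q+γd_w) = 43.36; at base K_a(q+γd_w+γ'h₂) = 65.57 kPa.
P₁ = ½(22.27+43.36)×2.7 = 88.60; P₂ = ½(43.36+65.57)×4.6 = 250.6; P_w = ½γ_w h₂² = 103.8.
Total = 88.60+250.6+103.8 = 442.9 kN/m.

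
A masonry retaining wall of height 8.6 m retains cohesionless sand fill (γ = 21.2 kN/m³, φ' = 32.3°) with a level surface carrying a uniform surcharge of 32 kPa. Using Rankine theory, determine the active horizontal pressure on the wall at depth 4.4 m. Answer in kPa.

38.0 kPa

K_a = (1 − sin φ)/(1 + sin φ) = 0.3035.
σ_v = γz + q = 21.2 × 4.4 + 32 = 125.3 kPa.
σ_h = K_a σ_v = 0.3035 × 125.3 = 38.02 kPa.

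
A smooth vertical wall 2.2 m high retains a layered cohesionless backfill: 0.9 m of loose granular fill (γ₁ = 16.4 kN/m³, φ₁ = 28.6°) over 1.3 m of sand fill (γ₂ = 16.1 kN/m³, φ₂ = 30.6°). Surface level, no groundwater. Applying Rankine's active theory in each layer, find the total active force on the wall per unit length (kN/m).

13.0 kN/m

K_a1 = tan²(45°−28.6°/2) = 0.3525; K_a2 = tan²(45°−30.6°/2) = 0.3253.
Layer 1: σ at base = K_a1 γ₁ h₁ = 5.204 kPa; P₁ = ½×5.204×0.9 = 2.342.
Layer 2: σ_v at top = γ₁h₁ = 14.76; σ_h top = K_a2×14.76 = 4.802; σ_h base = K_a2×(14.76+16.1×1.3) = 11.61.
P₂ = ½(4.802+11.61)×1.3 = 10.67. Total P_a = 2.342+10.67 = 13.01 kN/m.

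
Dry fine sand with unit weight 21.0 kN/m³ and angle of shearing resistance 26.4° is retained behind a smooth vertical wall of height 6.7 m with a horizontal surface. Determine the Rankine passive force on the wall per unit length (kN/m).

K_p = tan²(45° + φ/2) = 2.601.
P_p = ½ K_p γ H² = 0.5 × 2.601 × 21.0 × 6.7² = 1226 kN/m.

1230 kN/m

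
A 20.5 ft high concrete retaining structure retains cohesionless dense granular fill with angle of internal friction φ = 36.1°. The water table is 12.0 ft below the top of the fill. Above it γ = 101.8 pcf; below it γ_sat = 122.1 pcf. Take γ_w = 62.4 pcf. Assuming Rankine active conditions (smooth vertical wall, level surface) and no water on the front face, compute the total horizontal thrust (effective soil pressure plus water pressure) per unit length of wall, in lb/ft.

K_a = tan²(45° − φ/2) = 0.2585.
γ' = 122.1 − 62.4 = 59.70 pcf. Depth below WT = 8.5 ft.
σ'_h at WT = K_a γ d_w = 315.8 psf; at base = 315.8 + K_a γ' × 8.5 = 447.0 psf.
P₁ (0–12.0 ft) = ½×315.8×12.0 = 1895. P₂ (12.0–20.5 ft) = ½(315.8+447.0)×8.5 = 3242.
P_w = ½ γ_w h₂² = 0.5×62.4×8.5² = 2254. Total = 1895+3242+2254 = 7391 lb/ft.

7390 lb/ft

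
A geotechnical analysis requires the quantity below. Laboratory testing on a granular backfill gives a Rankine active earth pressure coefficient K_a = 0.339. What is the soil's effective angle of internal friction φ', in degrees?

K_a = tan²(45° − φ/2) ⇒ 45° − φ/2 = arctan(√0.339) = 30.21°.
φ = 2(45° − 30.21°) = 29.58°.

29.6°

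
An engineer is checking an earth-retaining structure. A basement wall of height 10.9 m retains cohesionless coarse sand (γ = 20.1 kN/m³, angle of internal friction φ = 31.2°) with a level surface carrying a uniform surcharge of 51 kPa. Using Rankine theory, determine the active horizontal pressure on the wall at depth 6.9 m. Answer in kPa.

60.2 kPa

K_a = (1 − sin φ)/(1 + sin φ) = 0.3175.
σ_v = γz + q = 20.1 × 6.9 + 51 = 189.7 kPa.
σ_h = K_a σ_v = 0.3175 × 189.7 = 60.23 kPa.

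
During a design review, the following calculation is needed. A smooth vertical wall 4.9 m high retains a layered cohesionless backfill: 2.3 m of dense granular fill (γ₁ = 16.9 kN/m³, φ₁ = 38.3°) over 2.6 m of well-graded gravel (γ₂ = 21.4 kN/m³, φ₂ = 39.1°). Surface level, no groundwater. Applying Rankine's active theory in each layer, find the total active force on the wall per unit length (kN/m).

K_a1 = tan²(45°−38.3°/2) = 0.2347; K_a2 = tan²(45°−39.1°/2) = 0.2265.
Layer 1: σ at base = K_a1 γ₁ h₁ = 9.124 kPa; P₁ = ½×9.124×2.3 = 10.49.
Layer 2: σ_v at top = γ₁h₁ = 38.87; σ_h top = K_a2×38.87 = 8.803; σ_h base = K_a2×(38.87+21.4×2.6) = 21.41.
P₂ = ½(8.803+21.41)×2.6 = 39.27. Total P_a = 10.49+39.27 = 49.76 kN/m.

49.8 kN/m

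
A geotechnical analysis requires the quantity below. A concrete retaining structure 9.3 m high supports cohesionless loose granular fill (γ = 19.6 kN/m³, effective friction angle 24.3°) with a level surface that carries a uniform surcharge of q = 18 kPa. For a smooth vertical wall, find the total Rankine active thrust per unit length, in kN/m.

K_a = tan²(45° − φ/2) = 0.4169.
Soil triangle: ½ K_a γ H² = 0.5×0.4169×19.6×9.3² = 353.4 kN/m.
Surcharge rectangle: K_a q H = 0.4169×18×9.3 = 69.79 kN/m.
Total = 353.4 + 69.79 = 423.2 kN/m.

423 kN/m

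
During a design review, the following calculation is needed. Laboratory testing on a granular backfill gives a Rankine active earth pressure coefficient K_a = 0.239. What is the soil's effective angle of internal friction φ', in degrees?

K_a = tan²(45° − φ/2) ⇒ 45° − φ/2 = arctan(√0.239) = 26.05°.
φ = 2(45° − 26.05°) = 37.89°.

37.9°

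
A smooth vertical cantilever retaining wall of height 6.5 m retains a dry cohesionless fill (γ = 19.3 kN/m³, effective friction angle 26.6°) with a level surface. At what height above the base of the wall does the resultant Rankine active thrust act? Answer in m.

K_a = 0.3814.
The pressure distribution is triangular, so the resultant acts at H/3 above the base = 6.5/3 = 2.167 m.

2.17 m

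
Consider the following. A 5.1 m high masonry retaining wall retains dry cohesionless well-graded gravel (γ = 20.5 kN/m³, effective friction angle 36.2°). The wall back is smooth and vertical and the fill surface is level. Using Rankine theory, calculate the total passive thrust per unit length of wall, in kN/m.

1040 kN/m

K_p = tan²(45° + φ/2) = 3.885.
P_p = ½ K_p γ H² = 0.5 × 3.885 × 20.5 × 5.1² = 1036 kN/m.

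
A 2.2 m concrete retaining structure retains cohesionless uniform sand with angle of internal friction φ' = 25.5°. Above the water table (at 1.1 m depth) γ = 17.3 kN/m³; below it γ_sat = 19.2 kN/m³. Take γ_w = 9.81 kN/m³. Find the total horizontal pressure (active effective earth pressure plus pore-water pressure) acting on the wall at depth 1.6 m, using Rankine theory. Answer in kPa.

14.3 kPa

K_a = (1 − sin φ)/(1 + sin φ) = 0.3981.
γ' = 19.2 − 9.81 = 9.390 kN/m³.
Effective vertical stress at 1.6 m: σ'_v = 17.3×1.1 + 9.390×0.500 = 23.73 kPa.
σ'_h = K_a σ'_v = 0.3981 × 23.73 = 9.445 kPa; u = γ_w × 0.500 = 4.905 kPa.
Total σ_h = 9.445 + 4.905 = 14.35 kPa.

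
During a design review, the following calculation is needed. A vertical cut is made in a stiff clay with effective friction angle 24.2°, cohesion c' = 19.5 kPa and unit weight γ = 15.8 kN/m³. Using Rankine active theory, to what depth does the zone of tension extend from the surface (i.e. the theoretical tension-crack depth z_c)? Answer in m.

K_a = tan²(45° − 24.2°/2) = 0.4185; √K_a = 0.6469.
The active pressure is zero where K_a γ z = 2c√K_a, so z_c = 2c/(γ√K_a) = 2×19.5/(15.8×0.6469) = 3.815 m.

3.82 m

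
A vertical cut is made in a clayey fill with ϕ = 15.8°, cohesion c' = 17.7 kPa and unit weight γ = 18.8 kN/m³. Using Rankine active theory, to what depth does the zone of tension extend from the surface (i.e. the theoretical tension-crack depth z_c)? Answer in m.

2.49 m

K_a = tan²(45° − 15.8°/2) = 0.5720; √K_a = 0.7563.
The active pressure is zero where K_a γ z = 2c√K_a, so z_c = 2c/(γ√K_a) = 2×17.7/(18.8×0.7563) = 2.490 m.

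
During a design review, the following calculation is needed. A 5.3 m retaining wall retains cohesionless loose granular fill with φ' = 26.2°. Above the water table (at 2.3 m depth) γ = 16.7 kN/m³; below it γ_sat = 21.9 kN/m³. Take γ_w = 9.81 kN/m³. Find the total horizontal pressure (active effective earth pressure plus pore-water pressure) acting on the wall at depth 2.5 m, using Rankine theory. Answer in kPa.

K_a = (1 − sin φ)/(1 + sin φ) = 0.3874.
γ' = 21.9 − 9.81 = 12.09 kN/m³.
Effective vertical stress at 2.5 m: σ'_v = 16.7×2.3 + 12.09×0.200 = 40.83 kPa.
σ'_h = K_a σ'_v = 0.3874 × 40.83 = 15.82 kPa; u = γ_w × 0.200 = 1.962 kPa.
Total σ_h = 15.82 + 1.962 = 17.78 kPa.

17.8 kPa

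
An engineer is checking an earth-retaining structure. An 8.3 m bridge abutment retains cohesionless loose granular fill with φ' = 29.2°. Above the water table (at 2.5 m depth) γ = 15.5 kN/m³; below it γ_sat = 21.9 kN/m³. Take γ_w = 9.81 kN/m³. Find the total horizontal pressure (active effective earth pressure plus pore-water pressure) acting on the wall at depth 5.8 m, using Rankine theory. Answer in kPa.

K_a = (1 − sin φ)/(1 + sin φ) = 0.3442.
γ' = 21.9 − 9.81 = 12.09 kN/m³.
Effective vertical stress at 5.8 m: σ'_v = 15.5×2.5 + 12.09×3.30 = 78.65 kPa.
σ'_h = K_a σ'_v = 0.3442 × 78.65 = 27.07 kPa; u = γ_w × 3.30 = 32.37 kPa.
Total σ_h = 27.07 + 32.37 = 59.44 kPa.

59.4 kPa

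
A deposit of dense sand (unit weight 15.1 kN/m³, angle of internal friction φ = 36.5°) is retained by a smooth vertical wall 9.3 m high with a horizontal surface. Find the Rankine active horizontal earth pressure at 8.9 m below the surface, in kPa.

34.1 kPa

K_a = (1 − sin φ)/(1 + sin φ) = 0.2541.
σ_h = K_a γ z = 0.2541 × 15.1 × 8.9 = 34.14 kPa.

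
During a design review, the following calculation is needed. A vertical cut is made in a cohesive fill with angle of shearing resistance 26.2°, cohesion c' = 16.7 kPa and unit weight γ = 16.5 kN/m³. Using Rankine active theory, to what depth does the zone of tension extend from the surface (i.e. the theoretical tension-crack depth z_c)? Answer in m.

K_a = tan²(45° − 26.2°/2) = 0.3874; √K_a = 0.6224.
The active pressure is zero where K_a γ z = 2c√K_a, so z_c = 2c/(γ√K_a) = 2×16.7/(16.5×0.6224) = 3.252 m.

3.25 m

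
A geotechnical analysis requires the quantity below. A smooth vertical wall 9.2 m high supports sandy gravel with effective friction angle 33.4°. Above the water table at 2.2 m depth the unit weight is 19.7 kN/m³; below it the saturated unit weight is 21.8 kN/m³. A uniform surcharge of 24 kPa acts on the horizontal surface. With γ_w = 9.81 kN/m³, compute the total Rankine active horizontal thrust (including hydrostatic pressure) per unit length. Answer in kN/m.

491 kN/m

K_a = tan²(45° − φ/2) = 0.2899.
γ' = 21.8 − 9.81 = 11.99 kN/m³. h₂ = H − d_w = 7.0 m.
σ'_h: at surface K_a·q = 6.958; at WT K_a(q+γd_w) = 19.52; at base K_a(q+γd_w+γ'h₂) = 43.86 kPa.
P₁ = ½(6.958+19.52)×2.2 = 29.13; P₂ = ½(19.52+43.86)×7.0 = 221.8; P_w = ½γ_w h₂² = 240.3.
Total = 29.13+221.8+240.3 = 491.3 kN/m.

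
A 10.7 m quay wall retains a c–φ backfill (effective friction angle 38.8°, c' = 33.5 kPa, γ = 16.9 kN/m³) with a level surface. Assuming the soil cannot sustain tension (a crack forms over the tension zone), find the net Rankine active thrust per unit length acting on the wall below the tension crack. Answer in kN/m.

K_a = 0.2296; √K_a = 0.4791.
Tension-crack depth z_c = 2c/(γ√K_a) = 2×33.5/(16.9×0.4791) = 8.275 m.
σ_a at base = K_a γ H − 2c√K_a = 0.2296×16.9×10.7 − 2×33.5×0.4791 = 9.410 kPa.
P_a = ½ × 9.410 × (H − z_c) = 0.5×9.410×2.425 = 11.41 kN/m.

11.4 kN/m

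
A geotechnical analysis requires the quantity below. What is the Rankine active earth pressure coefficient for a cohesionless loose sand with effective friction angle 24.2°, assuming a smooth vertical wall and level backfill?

0.419

K_a = (1 − sin φ)/(1 + sin φ) = (1 − sin 24.2°)/(1 + sin 24.2°) = 0.4185.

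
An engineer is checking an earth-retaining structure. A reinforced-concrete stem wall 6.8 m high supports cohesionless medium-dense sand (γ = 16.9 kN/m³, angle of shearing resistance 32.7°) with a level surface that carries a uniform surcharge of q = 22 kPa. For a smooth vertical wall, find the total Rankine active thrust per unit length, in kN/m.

161 kN/m

K_a = tan²(45° − φ/2) = 0.2985.
Soil triangle: ½ K_a γ H² = 0.5×0.2985×16.9×6.8² = 116.6 kN/m.
Surcharge rectangle: K_a q H = 0.2985×22×6.8 = 44.66 kN/m.
Total = 116.6 + 44.66 = 161.3 kN/m.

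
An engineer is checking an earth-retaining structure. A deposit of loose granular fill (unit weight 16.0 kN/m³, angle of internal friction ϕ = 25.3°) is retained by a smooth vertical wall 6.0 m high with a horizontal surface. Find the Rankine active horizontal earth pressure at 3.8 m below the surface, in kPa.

24.4 kPa

K_a = (1 − sin φ)/(1 + sin φ) = 0.4012.
σ_h = K_a γ z = 0.4012 × 16.0 × 3.8 = 24.39 kPa.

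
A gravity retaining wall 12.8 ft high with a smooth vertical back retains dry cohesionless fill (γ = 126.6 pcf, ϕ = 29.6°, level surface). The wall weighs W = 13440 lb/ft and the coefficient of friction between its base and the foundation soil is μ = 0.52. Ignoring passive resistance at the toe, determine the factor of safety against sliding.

K_a = tan²(45° − 29.6°/2) = 0.3387.
P_a = ½K_aγH² = 0.5×0.3387×126.6×12.8² = 3513 lb/ft, acting at H/3 = 4.267 ft above the base.
FS_sliding = μW / P_a = 0.52×13440 / 3513 = 1.989.

1.99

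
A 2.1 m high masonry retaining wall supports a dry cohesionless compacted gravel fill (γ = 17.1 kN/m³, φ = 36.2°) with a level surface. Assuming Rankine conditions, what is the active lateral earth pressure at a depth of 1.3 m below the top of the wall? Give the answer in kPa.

K_a = (1 − sin φ)/(1 + sin φ) = 0.2574.
σ_h = K_a γ z = 0.2574 × 17.1 × 1.3 = 5.722 kPa.

5.72 kPa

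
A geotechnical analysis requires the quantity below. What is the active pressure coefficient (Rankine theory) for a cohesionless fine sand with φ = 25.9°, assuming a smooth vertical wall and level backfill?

0.392

K_a = tan²(45° − φ/2) = tan²(32.05°) = 0.3920.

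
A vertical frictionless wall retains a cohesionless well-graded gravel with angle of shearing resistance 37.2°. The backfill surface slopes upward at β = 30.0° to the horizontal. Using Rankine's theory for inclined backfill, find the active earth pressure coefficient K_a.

0.378

K_a = cos β · (cos β − √(cos²β − cos²φ)) / (cos β + √(cos²β − cos²φ)).
cos β = 0.8660, cos φ = 0.7965, √(cos²β − cos²φ) = 0.3399.
K_a = 0.8660 × (0.8660 − 0.3399)/(0.8660 + 0.3399) = 0.3778.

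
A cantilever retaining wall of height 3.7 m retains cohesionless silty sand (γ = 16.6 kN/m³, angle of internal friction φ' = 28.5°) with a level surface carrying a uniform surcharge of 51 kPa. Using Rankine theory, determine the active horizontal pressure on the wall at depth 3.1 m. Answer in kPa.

K_a = (1 − sin φ)/(1 + sin φ) = 0.3540.
σ_v = γz + q = 16.6 × 3.1 + 51 = 102.5 kPa.
σ_h = K_a σ_v = 0.3540 × 102.5 = 36.27 kPa.

36.3 kPa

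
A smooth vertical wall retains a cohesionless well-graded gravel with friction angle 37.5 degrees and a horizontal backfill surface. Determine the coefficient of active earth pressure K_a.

K_a = (1 − sin φ)/(1 + sin φ) = (1 − sin 37.5°)/(1 + sin 37.5°) = 0.2432.

0.243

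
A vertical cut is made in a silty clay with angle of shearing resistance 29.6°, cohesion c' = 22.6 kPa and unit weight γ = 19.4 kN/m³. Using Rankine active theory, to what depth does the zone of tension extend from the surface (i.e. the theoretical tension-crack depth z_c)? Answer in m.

K_a = tan²(45° − 29.6°/2) = 0.3387; √K_a = 0.5820.
The active pressure is zero where K_a γ z = 2c√K_a, so z_c = 2c/(γ√K_a) = 2×22.6/(19.4×0.5820) = 4.003 m.

4.00 m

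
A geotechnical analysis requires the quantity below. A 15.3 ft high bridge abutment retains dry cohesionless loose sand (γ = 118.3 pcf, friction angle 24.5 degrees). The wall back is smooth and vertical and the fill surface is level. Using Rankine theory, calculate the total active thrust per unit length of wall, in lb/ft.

5730 lb/ft

K_a = tan²(45° − φ/2) = 0.4137.
P_a = ½ K_a γ H² = 0.5 × 0.4137 × 118.3 × 15.3² = 5729 lb/ft.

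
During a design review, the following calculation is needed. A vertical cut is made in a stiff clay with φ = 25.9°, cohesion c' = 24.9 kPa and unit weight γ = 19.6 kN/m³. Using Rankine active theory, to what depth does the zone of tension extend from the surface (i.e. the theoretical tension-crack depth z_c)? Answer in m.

4.06 m

K_a = tan²(45° − 25.9°/2) = 0.3920; √K_a = 0.6261.
The active pressure is zero where K_a γ z = 2c√K_a, so z_c = 2c/(γ√K_a) = 2×24.9/(19.6×0.6261) = 4.058 m.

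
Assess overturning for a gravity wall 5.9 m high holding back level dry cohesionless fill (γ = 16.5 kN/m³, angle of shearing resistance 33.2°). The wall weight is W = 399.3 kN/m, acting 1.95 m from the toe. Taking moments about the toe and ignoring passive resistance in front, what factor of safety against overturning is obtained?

K_a = tan²(45° − 33.2°/2) = 0.2924.
P_a = ½K_aγH² = 0.5×0.2924×16.5×5.9² = 83.96 kN/m, acting at H/3 = 1.967 m above the base.
Overturning moment M_o = P_a × H/3 = 83.96 × 1.967 = 165.1.
Resisting moment M_r = W × 1.95 = 399.3 × 1.95 = 778.6.
FS_overturning = M_r/M_o = 778.6/165.1 = 4.716.

4.72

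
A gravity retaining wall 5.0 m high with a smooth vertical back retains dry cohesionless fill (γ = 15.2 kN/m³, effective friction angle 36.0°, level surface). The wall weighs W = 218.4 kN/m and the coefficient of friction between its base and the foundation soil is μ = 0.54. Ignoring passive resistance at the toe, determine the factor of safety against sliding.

K_a = tan²(45° − 36.0°/2) = 0.2596.
P_a = ½K_aγH² = 0.5×0.2596×15.2×5.0² = 49.33 kN/m, acting at H/3 = 1.667 m above the base.
FS_sliding = μW / P_a = 0.54×218.4 / 49.33 = 2.391.

2.39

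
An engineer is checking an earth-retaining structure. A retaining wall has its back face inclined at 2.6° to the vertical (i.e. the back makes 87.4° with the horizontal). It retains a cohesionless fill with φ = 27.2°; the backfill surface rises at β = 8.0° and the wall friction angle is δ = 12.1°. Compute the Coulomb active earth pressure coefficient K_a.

K_a = sin²(α+φ) / [sin²α · sin(α−δ) · (1 + √{sin(φ+δ)sin(φ−β) / (sin(α−δ)sin(α+β))})²].
With α = 87.4°, φ = 27.2°, δ = 12.1°, β = 8.0°: K_a = 0.3990.

0.399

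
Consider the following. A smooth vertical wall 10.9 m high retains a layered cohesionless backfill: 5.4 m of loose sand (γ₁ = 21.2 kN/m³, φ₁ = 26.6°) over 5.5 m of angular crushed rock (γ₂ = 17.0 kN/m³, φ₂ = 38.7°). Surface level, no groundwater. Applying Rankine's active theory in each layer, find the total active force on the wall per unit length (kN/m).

322 kN/m

K_a1 = tan²(45°−26.6°/2) = 0.3814; K_a2 = tan²(45°−38.7°/2) = 0.2306.
Layer 1: σ at base = K_a1 γ₁ h₁ = 43.67 kPa; P₁ = ½×43.67×5.4 = 117.9.
Layer 2: σ_v at top = γ₁h₁ = 114.5; σ_h top = K_a2×114.5 = 26.40; σ_h base = K_a2×(114.5+17.0×5.5) = 47.96.
P₂ = ½(26.40+47.96)×5.5 = 204.5. Total P_a = 117.9+204.5 = 322.4 kN/m.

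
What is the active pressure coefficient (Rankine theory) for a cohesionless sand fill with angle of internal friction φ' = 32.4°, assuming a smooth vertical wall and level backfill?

K_a = tan²(45° − φ/2) = tan²(28.80°) = 0.3022.

0.302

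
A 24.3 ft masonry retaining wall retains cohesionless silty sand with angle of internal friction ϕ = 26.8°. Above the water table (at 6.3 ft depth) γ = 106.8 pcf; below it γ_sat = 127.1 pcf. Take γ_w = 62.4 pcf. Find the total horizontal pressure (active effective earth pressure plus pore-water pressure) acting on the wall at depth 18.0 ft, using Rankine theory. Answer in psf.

K_a = (1 − sin φ)/(1 + sin φ) = 0.3785.
γ' = 127.1 − 62.4 = 64.70 pcf.
Effective vertical stress at 18.0 ft: σ'_v = 106.8×6.3 + 64.70×11.7 = 1430 psf.
σ'_h = K_a σ'_v = 0.3785 × 1430 = 541.2 psf; u = γ_w × 11.7 = 730.1 psf.
Total σ_h = 541.2 + 730.1 = 1271 psf.

1270 psf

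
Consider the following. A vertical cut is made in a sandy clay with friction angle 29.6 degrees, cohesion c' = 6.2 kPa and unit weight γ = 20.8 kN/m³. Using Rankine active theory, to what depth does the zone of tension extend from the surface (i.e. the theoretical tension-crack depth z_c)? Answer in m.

1.02 m

K_a = tan²(45° − 29.6°/2) = 0.3387; √K_a = 0.5820.
The active pressure is zero where K_a γ z = 2c√K_a, so z_c = 2c/(γ√K_a) = 2×6.2/(20.8×0.5820) = 1.024 m.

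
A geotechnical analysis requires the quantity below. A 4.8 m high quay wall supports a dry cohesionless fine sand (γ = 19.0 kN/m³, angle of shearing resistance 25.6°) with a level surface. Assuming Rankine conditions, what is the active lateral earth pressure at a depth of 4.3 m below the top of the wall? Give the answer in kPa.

K_a = (1 − sin φ)/(1 + sin φ) = 0.3966.
σ_h = K_a γ z = 0.3966 × 19.0 × 4.3 = 32.40 kPa.

32.4 kPa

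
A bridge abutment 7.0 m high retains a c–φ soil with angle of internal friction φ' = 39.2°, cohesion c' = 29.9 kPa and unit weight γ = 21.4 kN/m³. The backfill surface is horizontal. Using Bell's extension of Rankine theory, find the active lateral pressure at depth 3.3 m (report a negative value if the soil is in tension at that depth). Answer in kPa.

K_a = (1 − sin φ)/(1 + sin φ) = 0.2255.
σ_a = K_a γ z − 2c√K_a = 0.2255×21.4×3.3 − 2×29.9×0.4748 = -12.47 kPa.

-12.5 kPa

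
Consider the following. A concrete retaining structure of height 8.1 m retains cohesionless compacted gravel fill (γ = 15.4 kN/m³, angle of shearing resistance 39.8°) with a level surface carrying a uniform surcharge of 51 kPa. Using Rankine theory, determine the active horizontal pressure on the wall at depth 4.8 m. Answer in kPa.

27.4 kPa

K_a = (1 − sin φ)/(1 + sin φ) = 0.2194.
σ_v = γz + q = 15.4 × 4.8 + 51 = 124.9 kPa.
σ_h = K_a σ_v = 0.2194 × 124.9 = 27.41 kPa.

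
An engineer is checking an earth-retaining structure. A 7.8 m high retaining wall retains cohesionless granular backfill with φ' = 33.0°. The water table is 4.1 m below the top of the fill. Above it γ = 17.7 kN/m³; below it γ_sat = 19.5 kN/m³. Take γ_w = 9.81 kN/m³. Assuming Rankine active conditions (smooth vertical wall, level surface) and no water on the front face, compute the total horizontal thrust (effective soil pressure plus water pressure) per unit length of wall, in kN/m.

K_a = tan²(45° − φ/2) = 0.2948.
γ' = 19.5 − 9.81 = 9.690 kN/m³. Depth below WT = 3.7 m.
σ'_h at WT = K_a γ d_w = 21.39 kPa; at base = 21.39 + K_a γ' × 3.7 = 31.96 kPa.
P₁ (0–4.1 m) = ½×21.39×4.1 = 43.86. P₂ (4.1–7.8 m) = ½(21.39+31.96)×3.7 = 98.71.
P_w = ½ γ_w h₂² = 0.5×9.81×3.7² = 67.15. Total = 43.86+98.71+67.15 = 209.7 kN/m.

210 kN/m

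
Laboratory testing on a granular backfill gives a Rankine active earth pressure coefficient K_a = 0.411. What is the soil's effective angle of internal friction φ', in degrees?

24.7°

K_a = tan²(45° − φ/2) ⇒ 45° − φ/2 = arctan(√0.411) = 32.66°.
φ = 2(45° − 32.66°) = 24.67°.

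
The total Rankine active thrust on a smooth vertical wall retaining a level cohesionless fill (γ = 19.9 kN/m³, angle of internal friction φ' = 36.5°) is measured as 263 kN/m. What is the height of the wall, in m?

10.2 m

K_a = 0.2541. P_a = ½ K_a γ H² ⇒ H = √(2P_a/(K_a γ)).
H = √(2×263/(0.2541×19.9)) = 10.20 m.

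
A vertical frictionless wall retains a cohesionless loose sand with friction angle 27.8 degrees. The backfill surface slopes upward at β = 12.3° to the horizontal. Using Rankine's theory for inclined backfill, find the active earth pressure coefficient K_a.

0.395

K_a = cos β · (cos β − √(cos²β − cos²φ)) / (cos β + √(cos²β − cos²φ)).
cos β = 0.9770, cos φ = 0.8846, √(cos²β − cos²φ) = 0.4149.
K_a = 0.9770 × (0.9770 − 0.4149)/(0.9770 + 0.4149) = 0.3946.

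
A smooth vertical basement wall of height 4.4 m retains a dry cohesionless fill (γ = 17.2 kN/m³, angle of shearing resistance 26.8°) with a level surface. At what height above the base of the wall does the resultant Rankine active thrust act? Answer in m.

K_a = 0.3785.
The pressure distribution is triangular, so the resultant acts at H/3 above the base = 4.4/3 = 1.467 m.

1.47 m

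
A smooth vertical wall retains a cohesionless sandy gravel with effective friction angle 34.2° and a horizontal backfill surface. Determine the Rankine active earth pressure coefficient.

0.280

K_a = (1 − sin φ)/(1 + sin φ) = (1 − sin 34.2°)/(1 + sin 34.2°) = 0.2803.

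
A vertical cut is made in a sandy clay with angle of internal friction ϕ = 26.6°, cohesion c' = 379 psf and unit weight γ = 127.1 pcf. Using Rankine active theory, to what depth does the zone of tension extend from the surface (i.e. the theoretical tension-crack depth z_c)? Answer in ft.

9.66 ft

K_a = tan²(45° − 26.6°/2) = 0.3814; √K_a = 0.6176.
The active pressure is zero where K_a γ z = 2c√K_a, so z_c = 2c/(γ√K_a) = 2×379/(127.1×0.6176) = 9.656 ft.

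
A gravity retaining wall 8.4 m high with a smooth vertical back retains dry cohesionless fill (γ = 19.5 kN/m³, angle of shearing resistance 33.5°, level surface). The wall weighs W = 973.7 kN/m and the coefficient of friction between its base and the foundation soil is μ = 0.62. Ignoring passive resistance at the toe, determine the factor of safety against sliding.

3.04

K_a = tan²(45° − 33.5°/2) = 0.2887.
P_a = ½K_aγH² = 0.5×0.2887×19.5×8.4² = 198.6 kN/m, acting at H/3 = 2.800 m above the base.
FS_sliding = μW / P_a = 0.62×973.7 / 198.6 = 3.039.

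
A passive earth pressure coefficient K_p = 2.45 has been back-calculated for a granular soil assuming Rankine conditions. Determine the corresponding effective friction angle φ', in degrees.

24.9°

K_p = (1+sin φ)/(1−sin φ) ⇒ sin φ = (K_p − 1)/(K_p + 1) = 0.4203.
φ = arcsin(0.4203) = 24.85°.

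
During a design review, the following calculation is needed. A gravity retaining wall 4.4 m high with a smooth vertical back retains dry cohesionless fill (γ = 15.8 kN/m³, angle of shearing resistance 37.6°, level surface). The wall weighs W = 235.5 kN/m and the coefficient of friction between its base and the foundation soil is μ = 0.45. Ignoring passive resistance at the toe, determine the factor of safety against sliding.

K_a = tan²(45° − 37.6°/2) = 0.2421.
P_a = ½K_aγH² = 0.5×0.2421×15.8×4.4² = 37.03 kN/m, acting at H/3 = 1.467 m above the base.
FS_sliding = μW / P_a = 0.45×235.5 / 37.03 = 2.862.

2.86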